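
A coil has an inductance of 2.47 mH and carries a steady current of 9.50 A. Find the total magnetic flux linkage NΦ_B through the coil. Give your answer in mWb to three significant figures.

From L = NΦ_B/I, the flux linkage is NΦ_B = LI.
NΦ_B = (2.470×10^-3 H)(9.50 A) = 2.347×10^-2 Wb.

NΦ_B ≈ 23.5 mWb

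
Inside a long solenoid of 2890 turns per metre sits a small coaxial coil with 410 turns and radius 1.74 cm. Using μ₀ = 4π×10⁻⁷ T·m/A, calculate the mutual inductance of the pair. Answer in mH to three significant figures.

The outer solenoid produces a uniform field B₁ = μ₀n₁I₁ across the inner coil,
so the flux linkage is N₂Φ = N₂B₁A₂ = μ₀n₁N₂A₂·I₁, giving M = μ₀n₁N₂A₂.
A₂ = πr² = π(1.740×10^-2 m)² = 9.511×10^-4 m².
M = (4π×10⁻⁷)(2890)(410)(9.511×10^-4) = 1.416×10^-3 H.

M ≈ 1.42 mH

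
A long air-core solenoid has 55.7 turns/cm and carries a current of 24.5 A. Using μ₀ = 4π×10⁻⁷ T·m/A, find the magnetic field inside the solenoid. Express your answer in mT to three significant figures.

Inside a long solenoid, B = μ₀nI.
B = (4π×10⁻⁷)(5.570×10^3 m⁻¹)(24.5 A) = 0.17149 T.

B ≈ 171 mT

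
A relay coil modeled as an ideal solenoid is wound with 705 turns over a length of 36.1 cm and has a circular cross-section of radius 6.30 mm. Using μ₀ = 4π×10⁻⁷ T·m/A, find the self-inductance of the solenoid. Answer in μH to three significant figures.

A = πr² = π(6.300×10^-3 m)² = 1.247×10^-4 m².
For a long solenoid, L = μ₀N²A/ℓ.
L = (4π×10⁻⁷)(705)²(1.247×10^-4)/(0.361 m) = 2.157×10^-4 H.

L ≈ 216 μH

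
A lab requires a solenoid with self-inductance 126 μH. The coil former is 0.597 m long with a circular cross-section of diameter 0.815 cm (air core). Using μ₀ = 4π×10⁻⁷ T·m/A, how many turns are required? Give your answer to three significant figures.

A = π(d/2)² = π(4.075×10^-3 m)² = 5.217×10^-5 m².
From L = μ₀N²A/ℓ, N = √(Lℓ / (μ₀A)).
N = √[(1.260×10^-4)(0.597) / ((4π×10⁻⁷)×5.217×10^-5)] = √(1.147×10^6) ≈ 1071.2.

N ≈ 1070 turns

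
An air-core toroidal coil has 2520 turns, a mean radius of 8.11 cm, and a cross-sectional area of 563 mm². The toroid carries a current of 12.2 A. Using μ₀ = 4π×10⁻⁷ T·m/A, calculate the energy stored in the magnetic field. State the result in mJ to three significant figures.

L = μ₀N²A/(2πR) = (4π×10⁻⁷)(2520)²(5.630×10^-4)/(2π×8.110×10^-2) = 8.817×10^-3 H.
U = ½LI² = ½(8.817×10^-3)(12.2)² = 0.6562 J.

U ≈ 656 mJ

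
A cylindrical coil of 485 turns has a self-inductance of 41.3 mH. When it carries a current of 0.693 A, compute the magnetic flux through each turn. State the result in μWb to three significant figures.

From L = NΦ_B/I, the flux per turn is Φ_B = LI/N.
Φ_B = (4.130×10^-2 H)(0.693 A)/485 = 5.901×10^-5 Wb.

Φ_B ≈ 59.0 μWb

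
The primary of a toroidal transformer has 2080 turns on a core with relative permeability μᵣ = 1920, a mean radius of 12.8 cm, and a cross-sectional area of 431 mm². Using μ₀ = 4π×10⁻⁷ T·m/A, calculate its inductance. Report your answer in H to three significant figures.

L ≈ 5.59 H

For a thin toroid, L = μ₀μᵣN²A/(2πR).
L = (4π×10⁻⁷)(1920)(2080)²(4.310×10^-4) / (2π×0.128 m) = 5.594 H.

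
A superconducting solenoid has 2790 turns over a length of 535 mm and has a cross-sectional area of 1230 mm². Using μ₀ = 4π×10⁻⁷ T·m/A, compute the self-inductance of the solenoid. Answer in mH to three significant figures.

A = 1230 mm² = 1.230×10^-3 m².
For a long solenoid, L = μ₀N²A/ℓ.
L = (4π×10⁻⁷)(2790)²(1.230×10^-3)/(0.535 m) = 2.249×10^-2 H.

L ≈ 22.5 mH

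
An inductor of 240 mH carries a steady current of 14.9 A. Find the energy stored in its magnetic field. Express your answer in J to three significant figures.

Stored magnetic energy: U = ½LI².
U = ½(0.24 H)(14.9 A)² = 26.64 J.

U ≈ 26.6 J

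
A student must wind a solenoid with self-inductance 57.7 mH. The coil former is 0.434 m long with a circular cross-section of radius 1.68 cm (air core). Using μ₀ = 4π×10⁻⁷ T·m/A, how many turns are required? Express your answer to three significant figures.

A = πr² = π(1.680×10^-2 m)² = 8.867×10^-4 m².
From L = μ₀N²A/ℓ, N = √(Lℓ / (μ₀A)).
N = √[(5.770×10^-2)(0.434) / ((4π×10⁻⁷)×8.867×10^-4)] = √(2.247×10^7) ≈ 4740.7.

N ≈ 4740 turns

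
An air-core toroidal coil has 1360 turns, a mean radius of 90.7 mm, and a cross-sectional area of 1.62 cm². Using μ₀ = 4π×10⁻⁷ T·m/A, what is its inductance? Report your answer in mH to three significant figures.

L ≈ 0.661 mH

For a thin toroid, L = μ₀N²A/(2πR).
L = (4π×10⁻⁷)(1360)²(1.620×10^-4) / (2π×9.070×10^-2 m) = 6.607×10^-4 H.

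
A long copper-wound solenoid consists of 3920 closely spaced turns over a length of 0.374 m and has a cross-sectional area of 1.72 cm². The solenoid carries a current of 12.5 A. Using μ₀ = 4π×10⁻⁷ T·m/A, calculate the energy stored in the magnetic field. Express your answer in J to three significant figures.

U ≈ 0.694 J

A = 1.72 cm² = 1.720×10^-4 m².
L = μ₀N²A/ℓ = (4π×10⁻⁷)(3920)²(1.720×10^-4)/(0.374) = 8.881×10^-3 H.
U = ½LI² = ½(8.881×10^-3)(12.5)² = 0.6938 J.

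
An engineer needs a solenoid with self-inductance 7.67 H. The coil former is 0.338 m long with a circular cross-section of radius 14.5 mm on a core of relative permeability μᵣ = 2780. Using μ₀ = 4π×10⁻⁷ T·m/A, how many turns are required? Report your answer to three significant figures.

A = πr² = π(1.450×10^-2 m)² = 6.605×10^-4 m².
From L = μ₀μᵣN²A/ℓ, N = √(Lℓ / (μ₀μᵣA)).
N = √[(7.67)(0.338) / ((4π×10⁻⁷)(2780)×6.605×10^-4)] = √(1.123×10^6) ≈ 1060.0.

N ≈ 1060 turns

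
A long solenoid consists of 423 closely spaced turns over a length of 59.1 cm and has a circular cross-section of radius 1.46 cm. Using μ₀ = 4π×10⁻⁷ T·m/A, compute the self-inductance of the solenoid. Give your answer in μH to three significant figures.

A = πr² = π(1.460×10^-2 m)² = 6.697×10^-4 m².
For a long solenoid, L = μ₀N²A/ℓ.
L = (4π×10⁻⁷)(423)²(6.697×10^-4)/(0.591 m) = 2.548×10^-4 H.

L ≈ 255 μH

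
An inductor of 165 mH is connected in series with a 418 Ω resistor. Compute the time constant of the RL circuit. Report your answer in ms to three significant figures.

τ = L/R = (0.165 H)/(418 Ω) = 3.947×10^-4 s.

τ ≈ 0.395 ms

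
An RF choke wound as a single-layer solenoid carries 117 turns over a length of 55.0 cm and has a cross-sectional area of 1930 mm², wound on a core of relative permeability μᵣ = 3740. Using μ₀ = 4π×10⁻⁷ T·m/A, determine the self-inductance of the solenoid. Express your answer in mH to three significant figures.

A = 1930 mm² = 1.930×10^-3 m².
For a long solenoid, L = μ₀μᵣN²A/ℓ.
L = (4π×10⁻⁷)(3740)(117)²(1.930×10^-3)/(0.55 m) = 0.2258 H.

L ≈ 226 mH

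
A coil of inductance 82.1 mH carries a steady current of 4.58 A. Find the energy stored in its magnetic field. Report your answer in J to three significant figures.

Stored magnetic energy: U = ½LI².
U = ½(8.210×10^-2 H)(4.58 A)² = 0.8611 J.

U ≈ 0.861 J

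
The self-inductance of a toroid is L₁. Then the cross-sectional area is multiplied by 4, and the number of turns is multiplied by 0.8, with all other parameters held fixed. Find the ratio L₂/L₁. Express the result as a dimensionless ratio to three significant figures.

For a toroid, L ∝ μᵣN²A/R.
L₂/L₁ = (4) × (0.8)^2 = 2.56.

L₂/L₁ = 2.56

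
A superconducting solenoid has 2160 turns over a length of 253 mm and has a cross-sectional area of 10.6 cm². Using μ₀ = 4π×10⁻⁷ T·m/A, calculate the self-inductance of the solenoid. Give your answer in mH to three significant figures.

L ≈ 24.6 mH

A = 10.6 cm² = 1.060×10^-3 m².
For a long solenoid, L = μ₀N²A/ℓ.
L = (4π×10⁻⁷)(2160)²(1.060×10^-3)/(0.253 m) = 2.456×10^-2 H.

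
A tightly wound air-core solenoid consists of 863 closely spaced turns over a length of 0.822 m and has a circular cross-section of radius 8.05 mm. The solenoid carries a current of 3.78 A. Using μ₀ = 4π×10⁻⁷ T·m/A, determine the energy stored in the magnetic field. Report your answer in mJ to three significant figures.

U ≈ 1.66 mJ

A = πr² = π(8.050×10^-3 m)² = 2.036×10^-4 m².
L = μ₀N²A/ℓ = (4π×10⁻⁷)(863)²(2.036×10^-4)/(0.822) = 2.318×10^-4 H.
U = ½LI² = ½(2.318×10^-4)(3.78)² = 1.656×10^-3 J.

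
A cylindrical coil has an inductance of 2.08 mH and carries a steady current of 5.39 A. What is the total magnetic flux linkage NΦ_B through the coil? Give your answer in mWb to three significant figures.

NΦ_B ≈ 11.2 mWb

From L = NΦ_B/I, the flux linkage is NΦ_B = LI.
NΦ_B = (2.080×10^-3 H)(5.39 A) = 1.121×10^-2 Wb.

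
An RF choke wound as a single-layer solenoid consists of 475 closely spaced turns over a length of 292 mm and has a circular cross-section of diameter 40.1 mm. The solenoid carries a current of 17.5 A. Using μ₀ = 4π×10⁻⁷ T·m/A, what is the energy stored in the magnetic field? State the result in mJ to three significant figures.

U ≈ 188 mJ

A = π(d/2)² = π(2.005×10^-2 m)² = 1.263×10^-3 m².
L = μ₀N²A/ℓ = (4π×10⁻⁷)(475)²(1.263×10^-3)/(0.292) = 1.226×10^-3 H.
U = ½LI² = ½(1.226×10^-3)(17.5)² = 0.1878 J.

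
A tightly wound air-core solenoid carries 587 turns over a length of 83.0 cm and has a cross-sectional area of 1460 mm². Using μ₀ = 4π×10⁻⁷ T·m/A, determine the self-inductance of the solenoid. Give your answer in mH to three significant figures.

A = 1460 mm² = 1.460×10^-3 m².
For a long solenoid, L = μ₀N²A/ℓ.
L = (4π×10⁻⁷)(587)²(1.460×10^-3)/(0.83 m) = 7.617×10^-4 H.

L ≈ 0.762 mH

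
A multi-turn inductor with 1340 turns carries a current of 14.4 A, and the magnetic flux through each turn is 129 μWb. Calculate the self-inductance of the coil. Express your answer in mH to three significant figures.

L ≈ 12.0 mH

Self-inductance is defined by L = NΦ_B/I (flux linkage over current).
L = (1340)(1.290×10^-4 Wb)/(14.4 A) = 1.200×10^-2 H.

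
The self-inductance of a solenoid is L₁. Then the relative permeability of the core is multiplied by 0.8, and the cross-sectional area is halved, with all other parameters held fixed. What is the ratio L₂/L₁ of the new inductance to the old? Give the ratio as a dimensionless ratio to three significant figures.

For a solenoid, L ∝ μᵣN²A/ℓ.
L₂/L₁ = (0.8) × (0.5) = 0.400.

L₂/L₁ = 0.400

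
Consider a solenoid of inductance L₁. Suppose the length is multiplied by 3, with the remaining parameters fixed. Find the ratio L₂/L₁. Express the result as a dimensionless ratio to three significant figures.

For a solenoid, L ∝ μᵣN²A/ℓ.
L₂/L₁ = (3)^-1 = 0.333.

L₂/L₁ = 0.333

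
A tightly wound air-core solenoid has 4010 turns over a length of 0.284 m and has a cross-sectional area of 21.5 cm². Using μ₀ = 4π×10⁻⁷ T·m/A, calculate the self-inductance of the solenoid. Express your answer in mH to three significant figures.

L ≈ 153 mH

A = 21.5 cm² = 2.150×10^-3 m².
For a long solenoid, L = μ₀N²A/ℓ.
L = (4π×10⁻⁷)(4010)²(2.150×10^-3)/(0.284 m) = 0.153 H.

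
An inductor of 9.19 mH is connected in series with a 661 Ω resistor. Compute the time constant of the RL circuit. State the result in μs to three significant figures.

τ ≈ 13.9 μs

τ = L/R = (9.190×10^-3 H)/(661 Ω) = 1.390×10^-5 s.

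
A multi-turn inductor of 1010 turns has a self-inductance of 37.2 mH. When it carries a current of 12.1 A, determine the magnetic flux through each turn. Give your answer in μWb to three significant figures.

From L = NΦ_B/I, the flux per turn is Φ_B = LI/N.
Φ_B = (3.720×10^-2 H)(12.1 A)/1010 = 4.457×10^-4 Wb.

Φ_B ≈ 446 μWb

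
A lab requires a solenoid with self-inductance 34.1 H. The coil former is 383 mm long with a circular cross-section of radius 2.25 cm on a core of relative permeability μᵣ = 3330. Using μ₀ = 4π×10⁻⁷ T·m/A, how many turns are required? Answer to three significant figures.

A = πr² = π(2.250×10^-2 m)² = 1.590×10^-3 m².
From L = μ₀μᵣN²A/ℓ, N = √(Lℓ / (μ₀μᵣA)).
N = √[(34.1)(0.383) / ((4π×10⁻⁷)(3330)×1.590×10^-3)] = √(1.962×10^6) ≈ 1400.9.

N ≈ 1400 turns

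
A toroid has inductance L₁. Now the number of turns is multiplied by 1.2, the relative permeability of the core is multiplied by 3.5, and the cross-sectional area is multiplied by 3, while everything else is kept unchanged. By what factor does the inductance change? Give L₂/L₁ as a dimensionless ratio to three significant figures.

L₂/L₁ = 15.1

For a toroid, L ∝ μᵣN²A/R.
L₂/L₁ = (1.2)^2 × (3.5) × (3) = 15.1.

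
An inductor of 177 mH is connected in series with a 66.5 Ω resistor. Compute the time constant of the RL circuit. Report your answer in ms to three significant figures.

τ ≈ 2.66 ms

τ = L/R = (0.177 H)/(66.5 Ω) = 2.662×10^-3 s.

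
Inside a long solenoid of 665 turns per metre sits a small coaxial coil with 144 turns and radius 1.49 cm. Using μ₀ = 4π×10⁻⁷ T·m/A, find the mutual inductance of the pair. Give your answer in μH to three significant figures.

M ≈ 83.9 μH

The outer solenoid produces a uniform field B₁ = μ₀n₁I₁ across the inner coil,
so the flux linkage is N₂Φ = N₂B₁A₂ = μ₀n₁N₂A₂·I₁, giving M = μ₀n₁N₂A₂.
A₂ = πr² = π(1.490×10^-2 m)² = 6.9746×10^-4 m².
M = (4π×10⁻⁷)(665)(144)(6.9746×10^-4) = 8.393×10^-5 H.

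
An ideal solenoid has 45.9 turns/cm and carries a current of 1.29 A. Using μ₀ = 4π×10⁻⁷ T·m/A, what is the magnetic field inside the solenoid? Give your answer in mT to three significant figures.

Inside a long solenoid, B = μ₀nI.
B = (4π×10⁻⁷)(4.590×10^3 m⁻¹)(1.29 A) = 7.441×10^-3 T.

B ≈ 7.44 mT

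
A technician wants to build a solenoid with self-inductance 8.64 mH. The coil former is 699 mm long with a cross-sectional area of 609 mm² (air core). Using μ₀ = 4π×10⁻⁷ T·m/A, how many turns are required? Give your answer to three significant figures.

A = 609 mm² = 6.090×10^-4 m².
From L = μ₀N²A/ℓ, N = √(Lℓ / (μ₀A)).
N = √[(8.640×10^-3)(0.699) / ((4π×10⁻⁷)×6.090×10^-4)] = √(7.892×10^6) ≈ 2809.2.

N ≈ 2810 turns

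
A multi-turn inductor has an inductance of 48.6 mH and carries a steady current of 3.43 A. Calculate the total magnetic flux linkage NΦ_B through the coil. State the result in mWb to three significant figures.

From L = NΦ_B/I, the flux linkage is NΦ_B = LI.
NΦ_B = (4.860×10^-2 H)(3.43 A) = 0.1667 Wb.

NΦ_B ≈ 167 mWb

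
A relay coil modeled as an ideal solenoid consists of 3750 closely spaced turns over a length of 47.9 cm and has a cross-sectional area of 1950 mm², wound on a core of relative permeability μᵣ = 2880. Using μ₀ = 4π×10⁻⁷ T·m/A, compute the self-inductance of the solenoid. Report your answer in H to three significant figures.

A = 1950 mm² = 1.950×10^-3 m².
For a long solenoid, L = μ₀μᵣN²A/ℓ.
L = (4π×10⁻⁷)(2880)(3750)²(1.950×10^-3)/(0.479 m) = 207.2 H.

L ≈ 207 H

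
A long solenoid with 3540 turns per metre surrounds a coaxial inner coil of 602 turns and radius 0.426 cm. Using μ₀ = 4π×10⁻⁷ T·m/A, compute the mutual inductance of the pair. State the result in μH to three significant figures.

M ≈ 153 μH

The outer solenoid produces a uniform field B₁ = μ₀n₁I₁ across the inner coil,
so the flux linkage is N₂Φ = N₂B₁A₂ = μ₀n₁N₂A₂·I₁, giving M = μ₀n₁N₂A₂.
A₂ = πr² = π(4.260×10^-3 m)² = 5.701×10^-5 m².
M = (4π×10⁻⁷)(3540)(602)(5.701×10^-5) = 1.527×10^-4 H.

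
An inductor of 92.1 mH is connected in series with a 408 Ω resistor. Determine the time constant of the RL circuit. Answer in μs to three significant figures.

τ ≈ 226 μs

τ = L/R = (9.210×10^-2 H)/(408 Ω) = 2.257×10^-4 s.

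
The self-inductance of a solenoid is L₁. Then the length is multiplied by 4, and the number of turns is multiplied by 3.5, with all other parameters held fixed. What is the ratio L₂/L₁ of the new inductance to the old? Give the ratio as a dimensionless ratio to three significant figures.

For a solenoid, L ∝ μᵣN²A/ℓ.
L₂/L₁ = (4)^-1 × (3.5)^2 = 3.06.

L₂/L₁ = 3.06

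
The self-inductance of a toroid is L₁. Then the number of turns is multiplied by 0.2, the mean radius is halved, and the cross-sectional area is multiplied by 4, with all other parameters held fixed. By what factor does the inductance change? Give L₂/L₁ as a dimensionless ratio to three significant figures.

For a toroid, L ∝ μᵣN²A/R.
L₂/L₁ = (0.2)^2 × (0.5)^-1 × (4) = 0.320.

L₂/L₁ = 0.320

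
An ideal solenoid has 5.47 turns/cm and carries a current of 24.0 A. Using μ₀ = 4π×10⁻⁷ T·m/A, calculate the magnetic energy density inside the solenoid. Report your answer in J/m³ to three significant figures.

B = μ₀nI = (4π×10⁻⁷)(547)(24.0) = 1.650×10^-2 T.
u = B²/(2μ₀) = (1.650×10^-2)²/(2×4π×10⁻⁷) = 108.3 J/m³.

u ≈ 108 J/m³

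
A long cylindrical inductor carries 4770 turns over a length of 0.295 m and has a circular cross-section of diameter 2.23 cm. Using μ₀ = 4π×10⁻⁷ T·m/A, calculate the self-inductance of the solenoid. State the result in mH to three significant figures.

L ≈ 37.9 mH

A = π(d/2)² = π(1.115×10^-2 m)² = 3.906×10^-4 m².
For a long solenoid, L = μ₀N²A/ℓ.
L = (4π×10⁻⁷)(4770)²(3.906×10^-4)/(0.295 m) = 3.786×10^-2 H.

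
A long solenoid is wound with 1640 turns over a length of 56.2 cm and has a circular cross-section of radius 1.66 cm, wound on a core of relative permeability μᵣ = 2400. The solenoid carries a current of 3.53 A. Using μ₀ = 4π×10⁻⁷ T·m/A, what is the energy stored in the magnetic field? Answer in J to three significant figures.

U ≈ 77.8 J

A = πr² = π(1.660×10^-2 m)² = 8.657×10^-4 m².
L = μ₀μᵣN²A/ℓ = (4π×10⁻⁷)(2400)(1640)²(8.657×10^-4)/(0.562) = 12.5 H.
U = ½LI² = ½(12.5)(3.53)² = 77.8499 J.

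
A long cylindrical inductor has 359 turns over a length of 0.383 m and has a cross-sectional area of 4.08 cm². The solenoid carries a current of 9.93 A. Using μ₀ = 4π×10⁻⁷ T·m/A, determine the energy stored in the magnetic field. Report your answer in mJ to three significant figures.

A = 4.08 cm² = 4.080×10^-4 m².
L = μ₀N²A/ℓ = (4π×10⁻⁷)(359)²(4.080×10^-4)/(0.383) = 1.725×10^-4 H.
U = ½LI² = ½(1.725×10^-4)(9.93)² = 8.506×10^-3 J.

U ≈ 8.51 mJ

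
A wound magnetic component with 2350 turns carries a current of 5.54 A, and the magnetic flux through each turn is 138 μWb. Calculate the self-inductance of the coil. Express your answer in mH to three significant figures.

Self-inductance is defined by L = NΦ_B/I (flux linkage over current).
L = (2350)(1.380×10^-4 Wb)/(5.54 A) = 5.854×10^-2 H.

L ≈ 58.5 mH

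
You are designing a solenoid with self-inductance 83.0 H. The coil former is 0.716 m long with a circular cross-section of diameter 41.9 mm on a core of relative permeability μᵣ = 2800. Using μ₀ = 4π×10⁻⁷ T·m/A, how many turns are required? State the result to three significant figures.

A = π(d/2)² = π(2.095×10^-2 m)² = 1.379×10^-3 m².
From L = μ₀μᵣN²A/ℓ, N = √(Lℓ / (μ₀μᵣA)).
N = √[(83)(0.716) / ((4π×10⁻⁷)(2800)×1.379×10^-3)] = √(1.2249×10^7) ≈ 3499.9.

N ≈ 3500 turns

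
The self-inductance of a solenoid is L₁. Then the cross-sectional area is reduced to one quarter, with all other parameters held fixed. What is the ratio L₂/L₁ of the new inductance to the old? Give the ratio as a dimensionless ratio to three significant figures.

For a solenoid, L ∝ μᵣN²A/ℓ.
L₂/L₁ = (0.25) = 0.250.

L₂/L₁ = 0.250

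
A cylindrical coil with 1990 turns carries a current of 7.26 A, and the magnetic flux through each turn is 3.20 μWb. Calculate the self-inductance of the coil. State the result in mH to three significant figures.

L ≈ 0.877 mH

Self-inductance is defined by L = NΦ_B/I (flux linkage over current).
L = (1990)(3.200×10^-6 Wb)/(7.26 A) = 8.771×10^-4 H.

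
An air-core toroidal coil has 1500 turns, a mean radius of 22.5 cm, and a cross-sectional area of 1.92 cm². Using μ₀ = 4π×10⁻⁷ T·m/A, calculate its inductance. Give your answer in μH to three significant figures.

L ≈ 384 μH

For a thin toroid, L = μ₀N²A/(2πR).
L = (4π×10⁻⁷)(1500)²(1.920×10^-4) / (2π×0.225 m) = 3.840×10^-4 H.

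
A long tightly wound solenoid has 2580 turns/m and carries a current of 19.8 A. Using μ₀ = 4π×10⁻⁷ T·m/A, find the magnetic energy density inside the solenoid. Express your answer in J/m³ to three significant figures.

u ≈ 1640 J/m³

B = μ₀nI = (4π×10⁻⁷)(2.580×10^3)(19.8) = 6.419×10^-2 T.
u = B²/(2μ₀) = (6.419×10^-2)²/(2×4π×10⁻⁷) = 1.640×10^3 J/m³.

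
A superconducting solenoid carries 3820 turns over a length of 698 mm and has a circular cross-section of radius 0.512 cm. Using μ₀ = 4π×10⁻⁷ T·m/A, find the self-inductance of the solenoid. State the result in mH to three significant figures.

L ≈ 2.16 mH

A = πr² = π(5.120×10^-3 m)² = 8.235×10^-5 m².
For a long solenoid, L = μ₀N²A/ℓ.
L = (4π×10⁻⁷)(3820)²(8.235×10^-5)/(0.698 m) = 2.164×10^-3 H.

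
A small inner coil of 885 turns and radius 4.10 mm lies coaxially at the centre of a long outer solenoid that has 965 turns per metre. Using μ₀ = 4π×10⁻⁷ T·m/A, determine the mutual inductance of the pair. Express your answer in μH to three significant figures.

M ≈ 56.7 μH

The outer solenoid produces a uniform field B₁ = μ₀n₁I₁ across the inner coil,
so the flux linkage is N₂Φ = N₂B₁A₂ = μ₀n₁N₂A₂·I₁, giving M = μ₀n₁N₂A₂.
A₂ = πr² = π(4.100×10^-3 m)² = 5.281×10^-5 m².
M = (4π×10⁻⁷)(965)(885)(5.281×10^-5) = 5.668×10^-5 H.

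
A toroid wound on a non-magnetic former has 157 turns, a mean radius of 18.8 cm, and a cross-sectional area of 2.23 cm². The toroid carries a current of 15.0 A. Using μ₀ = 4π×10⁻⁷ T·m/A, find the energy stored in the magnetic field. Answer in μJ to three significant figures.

U ≈ 658 μJ

L = μ₀N²A/(2πR) = (4π×10⁻⁷)(157)²(2.230×10^-4)/(2π×0.188) = 5.848×10^-6 H.
U = ½LI² = ½(5.848×10^-6)(15.0)² = 6.579×10^-4 J.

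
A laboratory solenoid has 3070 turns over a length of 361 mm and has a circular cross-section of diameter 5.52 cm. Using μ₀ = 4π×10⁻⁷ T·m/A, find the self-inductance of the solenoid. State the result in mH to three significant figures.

A = π(d/2)² = π(2.760×10^-2 m)² = 2.393×10^-3 m².
For a long solenoid, L = μ₀N²A/ℓ.
L = (4π×10⁻⁷)(3070)²(2.393×10^-3)/(0.361 m) = 7.851×10^-2 H.

L ≈ 78.5 mH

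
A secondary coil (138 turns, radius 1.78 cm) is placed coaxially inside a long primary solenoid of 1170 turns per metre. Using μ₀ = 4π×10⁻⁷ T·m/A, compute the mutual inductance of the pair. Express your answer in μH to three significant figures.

M ≈ 202 μH

The outer solenoid produces a uniform field B₁ = μ₀n₁I₁ across the inner coil,
so the flux linkage is N₂Φ = N₂B₁A₂ = μ₀n₁N₂A₂·I₁, giving M = μ₀n₁N₂A₂.
A₂ = πr² = π(1.780×10^-2 m)² = 9.954×10^-4 m².
M = (4π×10⁻⁷)(1170)(138)(9.954×10^-4) = 2.020×10^-4 H.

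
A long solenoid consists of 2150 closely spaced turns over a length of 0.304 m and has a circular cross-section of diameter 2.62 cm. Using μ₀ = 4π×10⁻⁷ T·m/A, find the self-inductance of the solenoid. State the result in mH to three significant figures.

A = π(d/2)² = π(1.310×10^-2 m)² = 5.391×10^-4 m².
For a long solenoid, L = μ₀N²A/ℓ.
L = (4π×10⁻⁷)(2150)²(5.391×10^-4)/(0.304 m) = 1.030×10^-2 H.

L ≈ 10.3 mH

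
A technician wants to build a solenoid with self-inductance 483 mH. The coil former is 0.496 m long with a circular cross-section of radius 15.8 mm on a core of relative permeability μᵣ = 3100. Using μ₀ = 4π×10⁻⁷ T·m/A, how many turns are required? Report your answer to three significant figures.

A = πr² = π(1.580×10^-2 m)² = 7.843×10^-4 m².
From L = μ₀μᵣN²A/ℓ, N = √(Lℓ / (μ₀μᵣA)).
N = √[(0.483)(0.496) / ((4π×10⁻⁷)(3100)×7.843×10^-4)] = √(7.841×10^4) ≈ 280.0.

N ≈ 280 turns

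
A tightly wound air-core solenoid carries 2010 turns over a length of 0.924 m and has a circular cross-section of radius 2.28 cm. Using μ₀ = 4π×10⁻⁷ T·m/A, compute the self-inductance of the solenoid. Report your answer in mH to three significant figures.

A = πr² = π(2.280×10^-2 m)² = 1.633×10^-3 m².
For a long solenoid, L = μ₀N²A/ℓ.
L = (4π×10⁻⁷)(2010)²(1.633×10^-3)/(0.924 m) = 8.973×10^-3 H.

L ≈ 8.97 mH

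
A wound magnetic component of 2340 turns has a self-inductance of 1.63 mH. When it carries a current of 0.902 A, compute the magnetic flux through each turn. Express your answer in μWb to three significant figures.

From L = NΦ_B/I, the flux per turn is Φ_B = LI/N.
Φ_B = (1.630×10^-3 H)(0.902 A)/2340 = 6.283×10^-7 Wb.

Φ_B ≈ 0.628 μWb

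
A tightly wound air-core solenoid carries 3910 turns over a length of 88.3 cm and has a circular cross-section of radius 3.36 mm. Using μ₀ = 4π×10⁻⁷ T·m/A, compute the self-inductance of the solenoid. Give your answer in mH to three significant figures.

L ≈ 0.772 mH

A = πr² = π(3.360×10^-3 m)² = 3.547×10^-5 m².
For a long solenoid, L = μ₀N²A/ℓ.
L = (4π×10⁻⁷)(3910)²(3.547×10^-5)/(0.883 m) = 7.717×10^-4 H.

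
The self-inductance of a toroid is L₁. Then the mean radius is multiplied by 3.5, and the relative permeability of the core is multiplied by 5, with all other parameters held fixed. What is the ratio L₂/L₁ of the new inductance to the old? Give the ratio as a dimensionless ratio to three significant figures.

For a toroid, L ∝ μᵣN²A/R.
L₂/L₁ = (3.5)^-1 × (5) = 1.43.

L₂/L₁ = 1.43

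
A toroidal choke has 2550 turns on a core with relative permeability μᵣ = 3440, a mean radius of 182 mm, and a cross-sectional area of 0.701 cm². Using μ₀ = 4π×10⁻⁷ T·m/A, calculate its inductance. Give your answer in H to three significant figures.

L ≈ 1.72 H

For a thin toroid, L = μ₀μᵣN²A/(2πR).
L = (4π×10⁻⁷)(3440)(2550)²(7.010×10^-5) / (2π×0.182 m) = 1.723 H.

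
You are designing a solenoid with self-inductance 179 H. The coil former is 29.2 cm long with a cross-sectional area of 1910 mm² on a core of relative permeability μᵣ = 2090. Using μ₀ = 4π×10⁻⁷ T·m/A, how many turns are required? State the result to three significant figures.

A = 1910 mm² = 1.910×10^-3 m².
From L = μ₀μᵣN²A/ℓ, N = √(Lℓ / (μ₀μᵣA)).
N = √[(179)(0.292) / ((4π×10⁻⁷)(2090)×1.910×10^-3)] = √(1.042×10^7) ≈ 3227.9.

N ≈ 3230 turns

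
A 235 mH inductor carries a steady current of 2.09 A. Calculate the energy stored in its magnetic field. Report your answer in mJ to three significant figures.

Stored magnetic energy: U = ½LI².
U = ½(0.235 H)(2.09 A)² = 0.5133 J.

U ≈ 513 mJ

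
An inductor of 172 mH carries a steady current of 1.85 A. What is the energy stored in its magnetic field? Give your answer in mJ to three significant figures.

U ≈ 294 mJ

Stored magnetic energy: U = ½LI².
U = ½(0.172 H)(1.85 A)² = 0.2943 J.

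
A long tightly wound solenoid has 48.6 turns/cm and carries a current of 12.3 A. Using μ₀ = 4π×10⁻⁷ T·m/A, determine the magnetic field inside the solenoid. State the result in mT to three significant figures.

B ≈ 75.1 mT

Inside a long solenoid, B = μ₀nI.
B = (4π×10⁻⁷)(4.860×10^3 m⁻¹)(12.3 A) = 7.512×10^-2 T.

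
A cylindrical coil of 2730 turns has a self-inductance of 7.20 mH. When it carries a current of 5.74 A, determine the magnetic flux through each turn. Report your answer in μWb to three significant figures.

From L = NΦ_B/I, the flux per turn is Φ_B = LI/N.
Φ_B = (7.200×10^-3 H)(5.74 A)/2730 = 1.514×10^-5 Wb.

Φ_B ≈ 15.1 μWb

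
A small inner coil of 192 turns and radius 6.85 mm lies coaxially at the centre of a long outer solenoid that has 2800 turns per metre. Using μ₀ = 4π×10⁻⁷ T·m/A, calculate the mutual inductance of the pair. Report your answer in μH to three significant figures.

The outer solenoid produces a uniform field B₁ = μ₀n₁I₁ across the inner coil,
so the flux linkage is N₂Φ = N₂B₁A₂ = μ₀n₁N₂A₂·I₁, giving M = μ₀n₁N₂A₂.
A₂ = πr² = π(6.850×10^-3 m)² = 1.474×10^-4 m².
M = (4π×10⁻⁷)(2800)(192)(1.474×10^-4) = 9.959×10^-5 H.

M ≈ 99.6 μH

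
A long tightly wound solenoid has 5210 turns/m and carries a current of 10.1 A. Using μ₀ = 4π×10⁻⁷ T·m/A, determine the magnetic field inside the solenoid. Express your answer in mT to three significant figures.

Inside a long solenoid, B = μ₀nI.
B = (4π×10⁻⁷)(5.210×10^3 m⁻¹)(10.1 A) = 6.613×10^-2 T.

B ≈ 66.1 mT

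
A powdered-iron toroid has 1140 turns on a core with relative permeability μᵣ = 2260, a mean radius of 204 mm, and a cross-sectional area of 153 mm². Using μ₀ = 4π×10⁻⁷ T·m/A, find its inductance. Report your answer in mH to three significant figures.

For a thin toroid, L = μ₀μᵣN²A/(2πR).
L = (4π×10⁻⁷)(2260)(1140)²(1.530×10^-4) / (2π×0.204 m) = 0.4406 H.

L ≈ 441 mH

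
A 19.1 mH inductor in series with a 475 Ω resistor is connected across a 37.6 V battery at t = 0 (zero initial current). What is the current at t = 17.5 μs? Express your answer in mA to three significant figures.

I ≈ 27.9 mA

τ = L/R = 1.910×10^-2/475 = 4.021×10^-5 s; final current I_∞ = ε/R = 37.6/475 = 7.916×10^-2 A.
I(t) = I_∞(1 − e^(−t/τ)) with t/τ = 0.435.
I = (7.916×10^-2)(1 − e^(−0.435)) = 2.793×10^-2 A.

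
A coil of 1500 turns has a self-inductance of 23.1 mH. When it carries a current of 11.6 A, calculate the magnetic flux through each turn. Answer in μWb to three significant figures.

From L = NΦ_B/I, the flux per turn is Φ_B = LI/N.
Φ_B = (2.310×10^-2 H)(11.6 A)/1500 = 1.786×10^-4 Wb.

Φ_B ≈ 179 μWb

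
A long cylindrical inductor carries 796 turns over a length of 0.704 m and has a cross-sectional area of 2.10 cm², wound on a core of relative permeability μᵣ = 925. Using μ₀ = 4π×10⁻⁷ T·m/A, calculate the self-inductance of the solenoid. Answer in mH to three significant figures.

L ≈ 220 mH

A = 2.10 cm² = 2.100×10^-4 m².
For a long solenoid, L = μ₀μᵣN²A/ℓ.
L = (4π×10⁻⁷)(925)(796)²(2.100×10^-4)/(0.704 m) = 0.2197 H.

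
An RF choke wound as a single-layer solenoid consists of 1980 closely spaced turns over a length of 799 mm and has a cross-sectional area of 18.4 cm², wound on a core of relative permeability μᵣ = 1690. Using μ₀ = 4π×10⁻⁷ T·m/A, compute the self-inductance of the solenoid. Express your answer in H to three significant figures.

L ≈ 19.2 H

A = 18.4 cm² = 1.840×10^-3 m².
For a long solenoid, L = μ₀μᵣN²A/ℓ.
L = (4π×10⁻⁷)(1690)(1980)²(1.840×10^-3)/(0.799 m) = 19.17 H.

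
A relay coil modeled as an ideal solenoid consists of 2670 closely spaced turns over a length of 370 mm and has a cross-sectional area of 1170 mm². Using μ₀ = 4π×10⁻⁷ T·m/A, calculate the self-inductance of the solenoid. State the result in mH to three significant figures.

A = 1170 mm² = 1.170×10^-3 m².
For a long solenoid, L = μ₀N²A/ℓ.
L = (4π×10⁻⁷)(2670)²(1.170×10^-3)/(0.37 m) = 2.833×10^-2 H.

L ≈ 28.3 mH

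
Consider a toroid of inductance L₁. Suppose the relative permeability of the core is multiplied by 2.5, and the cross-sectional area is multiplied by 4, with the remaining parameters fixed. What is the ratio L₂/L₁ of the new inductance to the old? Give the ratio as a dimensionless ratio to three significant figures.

For a toroid, L ∝ μᵣN²A/R.
L₂/L₁ = (2.5) × (4) = 10.0.

L₂/L₁ = 10.0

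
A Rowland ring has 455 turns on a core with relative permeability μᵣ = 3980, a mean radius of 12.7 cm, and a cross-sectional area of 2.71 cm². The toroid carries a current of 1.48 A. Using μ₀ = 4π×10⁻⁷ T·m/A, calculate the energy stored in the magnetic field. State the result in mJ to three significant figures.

L = μ₀μᵣN²A/(2πR) = (4π×10⁻⁷)(3980)(455)²(2.710×10^-4)/(2π×0.127) = 0.3516 H.
U = ½LI² = ½(0.3516)(1.48)² = 0.3851 J.

U ≈ 385 mJ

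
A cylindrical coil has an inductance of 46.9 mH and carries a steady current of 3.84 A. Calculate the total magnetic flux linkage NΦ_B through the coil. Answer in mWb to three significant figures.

NΦ_B ≈ 180 mWb

From L = NΦ_B/I, the flux linkage is NΦ_B = LI.
NΦ_B = (4.690×10^-2 H)(3.84 A) = 0.1801 Wb.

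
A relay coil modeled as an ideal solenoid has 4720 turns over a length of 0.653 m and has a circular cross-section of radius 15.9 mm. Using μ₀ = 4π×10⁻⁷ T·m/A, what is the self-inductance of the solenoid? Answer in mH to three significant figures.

L ≈ 34.1 mH

A = πr² = π(1.590×10^-2 m)² = 7.942×10^-4 m².
For a long solenoid, L = μ₀N²A/ℓ.
L = (4π×10⁻⁷)(4720)²(7.942×10^-4)/(0.653 m) = 3.405×10^-2 H.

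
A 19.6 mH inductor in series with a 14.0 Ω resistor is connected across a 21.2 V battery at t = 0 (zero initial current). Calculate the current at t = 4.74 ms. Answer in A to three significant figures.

τ = L/R = 1.960×10^-2/14.0 = 1.400×10^-3 s; final current I_∞ = ε/R = 21.2/14.0 = 1.514 A.
I(t) = I_∞(1 − e^(−t/τ)) with t/τ = 3.386.
I = (1.514)(1 − e^(−3.386)) = 1.463 A.

I ≈ 1.46 A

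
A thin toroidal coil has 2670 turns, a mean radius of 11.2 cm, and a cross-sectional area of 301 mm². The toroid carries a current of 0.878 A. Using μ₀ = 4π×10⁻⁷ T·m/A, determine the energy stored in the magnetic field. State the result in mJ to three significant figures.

U ≈ 1.48 mJ

L = μ₀N²A/(2πR) = (4π×10⁻⁷)(2670)²(3.010×10^-4)/(2π×0.112) = 3.832×10^-3 H.
U = ½LI² = ½(3.832×10^-3)(0.878)² = 1.477×10^-3 J.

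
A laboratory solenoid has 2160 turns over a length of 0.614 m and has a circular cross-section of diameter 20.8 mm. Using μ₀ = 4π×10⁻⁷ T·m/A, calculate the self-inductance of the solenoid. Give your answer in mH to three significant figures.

A = π(d/2)² = π(1.040×10^-2 m)² = 3.398×10^-4 m².
For a long solenoid, L = μ₀N²A/ℓ.
L = (4π×10⁻⁷)(2160)²(3.398×10^-4)/(0.614 m) = 3.2446×10^-3 H.

L ≈ 3.24 mH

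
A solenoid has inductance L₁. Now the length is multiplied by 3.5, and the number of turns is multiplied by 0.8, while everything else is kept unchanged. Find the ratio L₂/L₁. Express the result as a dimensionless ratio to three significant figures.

For a solenoid, L ∝ μᵣN²A/ℓ.
L₂/L₁ = (3.5)^-1 × (0.8)^2 = 0.183.

L₂/L₁ = 0.183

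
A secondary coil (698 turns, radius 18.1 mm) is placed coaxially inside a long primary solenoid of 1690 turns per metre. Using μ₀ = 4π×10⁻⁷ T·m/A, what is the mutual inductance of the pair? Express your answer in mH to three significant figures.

M ≈ 1.53 mH

The outer solenoid produces a uniform field B₁ = μ₀n₁I₁ across the inner coil,
so the flux linkage is N₂Φ = N₂B₁A₂ = μ₀n₁N₂A₂·I₁, giving M = μ₀n₁N₂A₂.
A₂ = πr² = π(1.810×10^-2 m)² = 1.029×10^-3 m².
M = (4π×10⁻⁷)(1690)(698)(1.029×10^-3) = 1.526×10^-3 H.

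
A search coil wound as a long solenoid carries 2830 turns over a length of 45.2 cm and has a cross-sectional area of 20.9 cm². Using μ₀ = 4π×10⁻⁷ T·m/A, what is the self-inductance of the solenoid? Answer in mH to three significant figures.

A = 20.9 cm² = 2.090×10^-3 m².
For a long solenoid, L = μ₀N²A/ℓ.
L = (4π×10⁻⁷)(2830)²(2.090×10^-3)/(0.452 m) = 4.654×10^-2 H.

L ≈ 46.5 mH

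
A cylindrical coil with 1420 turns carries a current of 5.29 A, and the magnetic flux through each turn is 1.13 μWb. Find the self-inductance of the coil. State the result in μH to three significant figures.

L ≈ 303 μH

Self-inductance is defined by L = NΦ_B/I (flux linkage over current).
L = (1420)(1.130×10^-6 Wb)/(5.29 A) = 3.033×10^-4 H.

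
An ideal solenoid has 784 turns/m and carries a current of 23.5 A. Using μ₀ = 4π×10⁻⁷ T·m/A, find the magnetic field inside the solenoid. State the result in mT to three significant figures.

Inside a long solenoid, B = μ₀nI.
B = (4π×10⁻⁷)(784 m⁻¹)(23.5 A) = 2.315×10^-2 T.

B ≈ 23.2 mT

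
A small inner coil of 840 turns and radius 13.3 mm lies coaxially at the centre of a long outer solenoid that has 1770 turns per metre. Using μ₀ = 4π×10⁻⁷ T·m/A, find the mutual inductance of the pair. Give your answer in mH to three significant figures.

The outer solenoid produces a uniform field B₁ = μ₀n₁I₁ across the inner coil,
so the flux linkage is N₂Φ = N₂B₁A₂ = μ₀n₁N₂A₂·I₁, giving M = μ₀n₁N₂A₂.
A₂ = πr² = π(1.330×10^-2 m)² = 5.557×10^-4 m².
M = (4π×10⁻⁷)(1770)(840)(5.557×10^-4) = 1.038×10^-3 H.

M ≈ 1.04 mH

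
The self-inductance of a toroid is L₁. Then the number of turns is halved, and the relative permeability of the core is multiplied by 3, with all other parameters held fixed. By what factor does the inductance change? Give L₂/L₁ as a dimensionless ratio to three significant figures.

L₂/L₁ = 0.750

For a toroid, L ∝ μᵣN²A/R.
L₂/L₁ = (0.5)^2 × (3) = 0.750.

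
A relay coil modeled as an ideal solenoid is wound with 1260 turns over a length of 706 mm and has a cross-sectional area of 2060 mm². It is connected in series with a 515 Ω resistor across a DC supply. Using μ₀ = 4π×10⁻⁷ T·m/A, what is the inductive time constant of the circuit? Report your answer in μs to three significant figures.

τ ≈ 11.3 μs

A = 2060 mm² = 2.060×10^-3 m².
L = μ₀N²A/ℓ = (4π×10⁻⁷)(1260)²(2.060×10^-3)/(0.706) = 5.821×10^-3 H.
τ = L/R = (5.821×10^-3)/(515) = 1.130×10^-5 s.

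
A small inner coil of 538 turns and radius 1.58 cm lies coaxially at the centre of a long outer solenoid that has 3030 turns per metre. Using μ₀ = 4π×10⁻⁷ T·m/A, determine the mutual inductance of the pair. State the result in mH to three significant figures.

The outer solenoid produces a uniform field B₁ = μ₀n₁I₁ across the inner coil,
so the flux linkage is N₂Φ = N₂B₁A₂ = μ₀n₁N₂A₂·I₁, giving M = μ₀n₁N₂A₂.
A₂ = πr² = π(1.580×10^-2 m)² = 7.843×10^-4 m².
M = (4π×10⁻⁷)(3030)(538)(7.843×10^-4) = 1.607×10^-3 H.

M ≈ 1.61 mH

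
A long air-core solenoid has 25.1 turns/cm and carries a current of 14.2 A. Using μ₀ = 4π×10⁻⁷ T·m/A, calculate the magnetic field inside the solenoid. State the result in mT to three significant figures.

Inside a long solenoid, B = μ₀nI.
B = (4π×10⁻⁷)(2.510×10^3 m⁻¹)(14.2 A) = 4.479×10^-2 T.

B ≈ 44.8 mT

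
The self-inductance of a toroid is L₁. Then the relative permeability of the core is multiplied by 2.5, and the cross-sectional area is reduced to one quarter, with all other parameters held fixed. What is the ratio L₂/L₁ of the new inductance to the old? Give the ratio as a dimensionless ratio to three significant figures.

L₂/L₁ = 0.625

For a toroid, L ∝ μᵣN²A/R.
L₂/L₁ = (2.5) × (0.25) = 0.625.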